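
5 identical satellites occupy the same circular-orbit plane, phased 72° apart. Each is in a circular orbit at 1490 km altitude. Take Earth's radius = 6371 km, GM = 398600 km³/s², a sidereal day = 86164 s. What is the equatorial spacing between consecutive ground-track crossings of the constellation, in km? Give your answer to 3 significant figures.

644 km

Semi-major axis a = 6371 + 1490 = 7861 km. Period T = 2π√(a³/μ) = 2π√(7861³/398600) = 6936.3 s = 115.61 min.
Single-satellite node shift = (6936.3/86164) × 360° = 28.98°.
With 5 satellites evenly phased, successive equator crossings are 28.98/5 = 5.796° apart.
That is 5.796 × 111.2 = 644 km at the equator.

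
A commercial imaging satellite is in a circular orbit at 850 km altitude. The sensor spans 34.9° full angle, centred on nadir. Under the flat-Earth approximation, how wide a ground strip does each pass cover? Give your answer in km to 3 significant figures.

Half-angle = 34.9°/2 = 17.45°.
Swath width ≈ 2h·tan(θ/2) = 2 × 850 × tan(17.45°) = 534.4 km.

534 km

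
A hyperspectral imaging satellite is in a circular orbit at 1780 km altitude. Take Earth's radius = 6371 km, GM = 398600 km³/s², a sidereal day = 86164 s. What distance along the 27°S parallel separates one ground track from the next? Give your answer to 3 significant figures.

Semi-major axis a = 6371 + 1780 = 8151 km. Period T = 2π√(a³/μ) = 2π√(8151³/398600) = 7323.6 s = 122.06 min.
Node shift per orbit = (7323.6/86164) × 360° = 30.60°.
Equatorial spacing = 30.60 × 111.2 km/° = 3402 km.
At 27° latitude, spacing = 3402 × cos(27°) = 3032 km.

3030 km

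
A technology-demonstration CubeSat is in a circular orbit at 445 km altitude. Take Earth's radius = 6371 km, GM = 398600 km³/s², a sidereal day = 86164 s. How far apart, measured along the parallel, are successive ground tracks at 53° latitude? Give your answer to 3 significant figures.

1570 km

Semi-major axis a = 6371 + 445 = 6816 km. Period T = 2π√(a³/μ) = 2π√(6816³/398600) = 5600.2 s = 93.34 min.
Node shift per orbit = (5600.2/86164) × 360° = 23.40°.
Equatorial spacing = 23.40 × 111.2 km/° = 2602 km.
At 53° latitude, spacing = 2602 × cos(53°) = 1566 km.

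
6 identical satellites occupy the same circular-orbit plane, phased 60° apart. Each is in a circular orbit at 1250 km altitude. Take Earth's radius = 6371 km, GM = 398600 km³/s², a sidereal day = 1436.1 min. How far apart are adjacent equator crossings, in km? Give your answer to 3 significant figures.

513 km

Semi-major axis a = 6371 + 1250 = 7621 km. Period T = 2π√(a³/μ) = 2π√(7621³/398600) = 6621.1 s = 110.35 min.
Single-satellite node shift = (6621.1/86166) × 360° = 27.66°.
With 6 satellites evenly phased, successive equator crossings are 27.66/6 = 4.610° apart.
That is 4.610 × 111.2 = 513 km at the equator.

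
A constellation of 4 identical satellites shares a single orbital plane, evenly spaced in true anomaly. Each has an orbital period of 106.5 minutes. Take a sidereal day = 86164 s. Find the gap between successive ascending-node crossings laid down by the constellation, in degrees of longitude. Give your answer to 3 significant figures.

T = 106.5 min = 6390.0 s.
Single-satellite node shift = (6390.0/86164) × 360° = 26.70°.
With 4 satellites evenly phased, successive equator crossings are 26.70/4 = 6.674° apart.

6.67°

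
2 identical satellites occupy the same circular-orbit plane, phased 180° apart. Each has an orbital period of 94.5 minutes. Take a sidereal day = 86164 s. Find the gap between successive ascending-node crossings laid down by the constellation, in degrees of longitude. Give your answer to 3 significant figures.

11.8°

T = 94.5 min = 5670.0 s.
Single-satellite node shift = (5670.0/86164) × 360° = 23.69°.
With 2 satellites evenly phased, successive equator crossings are 23.69/2 = 11.845° apart.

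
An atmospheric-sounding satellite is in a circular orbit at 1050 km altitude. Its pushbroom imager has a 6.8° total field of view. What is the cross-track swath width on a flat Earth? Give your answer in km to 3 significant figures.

125 km

Half-angle = 6.8°/2 = 3.4°.
Swath width ≈ 2h·tan(θ/2) = 2 × 1050 × tan(3.4°) = 124.8 km.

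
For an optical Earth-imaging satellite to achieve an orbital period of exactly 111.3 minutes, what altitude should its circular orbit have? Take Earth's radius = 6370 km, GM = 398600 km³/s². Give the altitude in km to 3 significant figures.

T = 111.3 min = 6678.0 s.
From T = 2π√(a³/μ): a = (μ T²/4π²)^(1/3) = (398600 × 6678.0² / 4π²)^(1/3) = 7665 km.
Altitude h = a − R = 7665 − 6370 = 1295 km.

1290 km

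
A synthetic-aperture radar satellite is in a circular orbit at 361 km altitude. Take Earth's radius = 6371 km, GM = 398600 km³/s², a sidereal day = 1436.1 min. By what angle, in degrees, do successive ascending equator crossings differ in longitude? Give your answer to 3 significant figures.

23.0°

Semi-major axis a = 6371 + 361 = 6732 km. Period T = 2π√(a³/μ) = 2π√(6732³/398600) = 5497.0 s = 91.62 min.
During one orbit Earth rotates (5497.0 / 86166) × 360° = 22.97°.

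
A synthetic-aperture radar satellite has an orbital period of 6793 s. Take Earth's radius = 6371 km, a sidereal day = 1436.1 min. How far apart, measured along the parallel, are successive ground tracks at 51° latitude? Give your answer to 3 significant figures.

Node shift per orbit = (6793.0/86166) × 360° = 28.38°.
Equatorial spacing = 28.38 × 111.2 km/° = 3156 km.
At 51° latitude, spacing = 3156 × cos(51°) = 1986 km.

1990 km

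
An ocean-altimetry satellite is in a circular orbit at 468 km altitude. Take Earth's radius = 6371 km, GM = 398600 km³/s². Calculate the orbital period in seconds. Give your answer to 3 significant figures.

5630 seconds

Semi-major axis a = 6371 + 468 = 6839 km. Period T = 2π√(a³/μ) = 2π√(6839³/398600) = 5628.6 s = 93.81 min.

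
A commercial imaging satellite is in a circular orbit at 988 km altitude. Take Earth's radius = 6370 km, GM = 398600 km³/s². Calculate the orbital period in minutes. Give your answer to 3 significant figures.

Semi-major axis a = 6370 + 988 = 7358 km. Period T = 2π√(a³/μ) = 2π√(7358³/398600) = 6281.3 s = 104.69 min.

105 min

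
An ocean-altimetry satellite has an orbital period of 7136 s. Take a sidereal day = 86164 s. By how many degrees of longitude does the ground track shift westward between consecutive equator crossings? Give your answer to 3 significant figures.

During one orbit Earth rotates (7136.0 / 86164) × 360° = 29.81°.

29.8°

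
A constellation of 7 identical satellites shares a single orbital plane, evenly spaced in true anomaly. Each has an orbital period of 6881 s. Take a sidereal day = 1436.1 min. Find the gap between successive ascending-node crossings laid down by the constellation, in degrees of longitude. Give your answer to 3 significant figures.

Single-satellite node shift = (6881.0/86166) × 360° = 28.75°.
With 7 satellites evenly phased, successive equator crossings are 28.75/7 = 4.107° apart.

4.11°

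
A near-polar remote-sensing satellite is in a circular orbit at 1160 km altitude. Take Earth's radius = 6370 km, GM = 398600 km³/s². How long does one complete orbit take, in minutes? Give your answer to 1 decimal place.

Semi-major axis a = 6370 + 1160 = 7530 km. Period T = 2π√(a³/μ) = 2π√(7530³/398600) = 6502.8 s = 108.38 min.

108.4 min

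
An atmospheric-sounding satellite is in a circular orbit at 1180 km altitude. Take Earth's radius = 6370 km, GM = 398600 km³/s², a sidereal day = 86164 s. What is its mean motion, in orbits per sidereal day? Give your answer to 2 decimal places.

Semi-major axis a = 6370 + 1180 = 7550 km. Period T = 2π√(a³/μ) = 2π√(7550³/398600) = 6528.8 s = 108.81 min.
Orbits per sidereal day = 86164 / 6528.8 = 13.198.

13.20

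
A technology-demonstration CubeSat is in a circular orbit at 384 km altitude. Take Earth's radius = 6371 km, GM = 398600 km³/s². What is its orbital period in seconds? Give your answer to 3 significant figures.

5530 seconds

Semi-major axis a = 6371 + 384 = 6755 km. Period T = 2π√(a³/μ) = 2π√(6755³/398600) = 5525.2 s = 92.09 min.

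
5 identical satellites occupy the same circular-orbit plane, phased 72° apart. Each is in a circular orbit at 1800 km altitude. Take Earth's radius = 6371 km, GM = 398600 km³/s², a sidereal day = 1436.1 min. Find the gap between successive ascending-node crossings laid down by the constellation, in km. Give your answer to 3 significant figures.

Semi-major axis a = 6371 + 1800 = 8171 km. Period T = 2π√(a³/μ) = 2π√(8171³/398600) = 7350.6 s = 122.51 min.
Single-satellite node shift = (7350.6/86166) × 360° = 30.71°.
With 5 satellites evenly phased, successive equator crossings are 30.71/5 = 6.142° apart.
That is 6.142 × 111.2 = 683 km at the equator.

683 km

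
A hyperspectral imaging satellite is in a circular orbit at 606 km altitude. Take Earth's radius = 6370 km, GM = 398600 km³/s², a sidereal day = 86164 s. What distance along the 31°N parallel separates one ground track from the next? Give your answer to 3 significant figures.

2310 km

Semi-major axis a = 6370 + 606 = 6976 km. Period T = 2π√(a³/μ) = 2π√(6976³/398600) = 5798.6 s = 96.64 min.
Node shift per orbit = (5798.6/86164) × 360° = 24.23°.
Equatorial spacing = 24.23 × 111.2 km/° = 2693 km.
At 31° latitude, spacing = 2693 × cos(31°) = 2309 km.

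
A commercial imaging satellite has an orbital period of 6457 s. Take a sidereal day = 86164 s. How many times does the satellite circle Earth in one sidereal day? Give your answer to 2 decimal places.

Orbits per sidereal day = 86164 / 6457.0 = 13.344.

13.34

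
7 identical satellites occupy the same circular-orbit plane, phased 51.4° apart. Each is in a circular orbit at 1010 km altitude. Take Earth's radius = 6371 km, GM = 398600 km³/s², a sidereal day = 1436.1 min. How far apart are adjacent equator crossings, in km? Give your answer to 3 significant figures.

Semi-major axis a = 6371 + 1010 = 7381 km. Period T = 2π√(a³/μ) = 2π√(7381³/398600) = 6310.8 s = 105.18 min.
Single-satellite node shift = (6310.8/86166) × 360° = 26.37°.
With 7 satellites evenly phased, successive equator crossings are 26.37/7 = 3.767° apart.
That is 3.767 × 111.2 = 419 km at the equator.

419 km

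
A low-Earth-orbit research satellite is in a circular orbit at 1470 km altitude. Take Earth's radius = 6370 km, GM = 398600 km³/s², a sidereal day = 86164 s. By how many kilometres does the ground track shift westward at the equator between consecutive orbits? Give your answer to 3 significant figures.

3210 km

Semi-major axis a = 6370 + 1470 = 7840 km. Period T = 2π√(a³/μ) = 2π√(7840³/398600) = 6908.5 s = 115.14 min.
During one orbit Earth rotates (6908.5 / 86164) × 360° = 28.86°.
At the equator that is 28.86° × (2π·6370/360) km/° = 28.86 × 111.2 = 3209 km.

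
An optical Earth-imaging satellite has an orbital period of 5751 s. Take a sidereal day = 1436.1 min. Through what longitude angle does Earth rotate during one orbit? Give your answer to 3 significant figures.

During one orbit Earth rotates (5751.0 / 86166) × 360° = 24.03°.

24.0°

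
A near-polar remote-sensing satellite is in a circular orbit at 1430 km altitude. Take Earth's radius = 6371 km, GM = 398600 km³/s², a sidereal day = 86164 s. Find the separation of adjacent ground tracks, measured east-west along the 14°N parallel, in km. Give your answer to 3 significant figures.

Semi-major axis a = 6371 + 1430 = 7801 km. Period T = 2π√(a³/μ) = 2π√(7801³/398600) = 6857.0 s = 114.28 min.
Node shift per orbit = (6857.0/86164) × 360° = 28.65°.
Equatorial spacing = 28.65 × 111.2 km/° = 3186 km.
At 14° latitude, spacing = 3186 × cos(14°) = 3091 km.

3090 km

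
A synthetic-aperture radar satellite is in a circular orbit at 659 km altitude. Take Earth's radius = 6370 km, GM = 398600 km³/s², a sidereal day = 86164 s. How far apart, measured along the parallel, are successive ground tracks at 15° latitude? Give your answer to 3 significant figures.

2630 km

Semi-major axis a = 6370 + 659 = 7029 km. Period T = 2π√(a³/μ) = 2π√(7029³/398600) = 5864.8 s = 97.75 min.
Node shift per orbit = (5864.8/86164) × 360° = 24.50°.
Equatorial spacing = 24.50 × 111.2 km/° = 2724 km.
At 15° latitude, spacing = 2724 × cos(15°) = 2631 km.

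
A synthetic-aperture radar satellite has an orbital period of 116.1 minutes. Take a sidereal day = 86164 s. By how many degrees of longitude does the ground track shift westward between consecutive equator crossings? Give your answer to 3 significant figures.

29.1°

T = 116.1 min = 6966.0 s.
During one orbit Earth rotates (6966.0 / 86164) × 360° = 29.10°.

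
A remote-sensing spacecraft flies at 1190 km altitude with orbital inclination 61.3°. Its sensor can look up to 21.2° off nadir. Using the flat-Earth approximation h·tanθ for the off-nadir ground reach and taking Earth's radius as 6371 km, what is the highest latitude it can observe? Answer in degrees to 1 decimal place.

65.5°

For a prograde orbit the ground track reaches latitude ±i = ±61.3°.
Sensor half-swath on the ground ≈ 1190·tan(21.2°) = 462 km = 4.15° of latitude.
Maximum observable latitude ≈ 61.3 + 4.15 = 65.5°.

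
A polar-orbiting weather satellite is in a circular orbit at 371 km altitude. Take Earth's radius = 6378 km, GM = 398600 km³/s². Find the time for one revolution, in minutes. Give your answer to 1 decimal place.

Semi-major axis a = 6378 + 371 = 6749 km. Period T = 2π√(a³/μ) = 2π√(6749³/398600) = 5517.9 s = 91.96 min.

92.0 min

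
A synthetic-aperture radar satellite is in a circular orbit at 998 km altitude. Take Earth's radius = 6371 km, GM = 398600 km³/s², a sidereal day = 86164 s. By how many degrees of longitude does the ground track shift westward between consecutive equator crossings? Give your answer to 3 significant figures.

26.3°

Semi-major axis a = 6371 + 998 = 7369 km. Period T = 2π√(a³/μ) = 2π√(7369³/398600) = 6295.4 s = 104.92 min.
During one orbit Earth rotates (6295.4 / 86164) × 360° = 26.30°.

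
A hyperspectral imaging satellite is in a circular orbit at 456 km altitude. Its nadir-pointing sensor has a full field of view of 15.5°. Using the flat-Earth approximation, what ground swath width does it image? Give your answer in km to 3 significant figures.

Half-angle = 15.5°/2 = 7.75°.
Swath width ≈ 2h·tan(θ/2) = 2 × 456 × tan(7.75°) = 124.1 km.

124 km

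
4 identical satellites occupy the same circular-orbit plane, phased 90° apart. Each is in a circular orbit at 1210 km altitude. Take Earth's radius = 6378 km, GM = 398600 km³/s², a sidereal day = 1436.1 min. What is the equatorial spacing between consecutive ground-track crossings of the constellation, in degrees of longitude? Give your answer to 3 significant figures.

Semi-major axis a = 6378 + 1210 = 7588 km. Period T = 2π√(a³/μ) = 2π√(7588³/398600) = 6578.1 s = 109.64 min.
Single-satellite node shift = (6578.1/86166) × 360° = 27.48°.
With 4 satellites evenly phased, successive equator crossings are 27.48/4 = 6.871° apart.

6.87°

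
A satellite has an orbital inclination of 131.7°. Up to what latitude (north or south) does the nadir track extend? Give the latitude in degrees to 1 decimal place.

48.3°

Retrograde orbit: the ground track reaches ±(180° − i) = ±(180 − 131.7) = ±48.3°.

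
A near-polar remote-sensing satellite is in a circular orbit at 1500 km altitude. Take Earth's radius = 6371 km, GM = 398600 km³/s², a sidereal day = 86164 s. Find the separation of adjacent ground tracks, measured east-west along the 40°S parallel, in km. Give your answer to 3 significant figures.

2470 km

Semi-major axis a = 6371 + 1500 = 7871 km. Period T = 2π√(a³/μ) = 2π√(7871³/398600) = 6949.5 s = 115.83 min.
Node shift per orbit = (6949.5/86164) × 360° = 29.04°.
Equatorial spacing = 29.04 × 111.2 km/° = 3229 km.
At 40° latitude, spacing = 3229 × cos(40°) = 2473 km.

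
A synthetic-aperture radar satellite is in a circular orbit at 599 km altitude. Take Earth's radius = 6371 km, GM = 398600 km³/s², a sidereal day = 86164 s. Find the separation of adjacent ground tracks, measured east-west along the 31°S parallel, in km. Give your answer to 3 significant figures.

Semi-major axis a = 6371 + 599 = 6970 km. Period T = 2π√(a³/μ) = 2π√(6970³/398600) = 5791.1 s = 96.52 min.
Node shift per orbit = (5791.1/86164) × 360° = 24.20°.
Equatorial spacing = 24.20 × 111.2 km/° = 2690 km.
At 31° latitude, spacing = 2690 × cos(31°) = 2306 km.

2310 km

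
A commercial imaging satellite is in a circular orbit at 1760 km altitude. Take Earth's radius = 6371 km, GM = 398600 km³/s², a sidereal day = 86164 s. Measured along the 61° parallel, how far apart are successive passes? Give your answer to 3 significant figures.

Semi-major axis a = 6371 + 1760 = 8131 km. Period T = 2π√(a³/μ) = 2π√(8131³/398600) = 7296.7 s = 121.61 min.
Node shift per orbit = (7296.7/86164) × 360° = 30.49°.
Equatorial spacing = 30.49 × 111.2 km/° = 3390 km.
At 61° latitude, spacing = 3390 × cos(61°) = 1643 km.

1640 km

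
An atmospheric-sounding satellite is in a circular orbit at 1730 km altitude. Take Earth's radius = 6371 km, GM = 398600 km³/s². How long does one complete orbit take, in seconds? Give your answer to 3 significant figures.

Semi-major axis a = 6371 + 1730 = 8101 km. Period T = 2π√(a³/μ) = 2π√(8101³/398600) = 7256.4 s = 120.94 min.

7260 seconds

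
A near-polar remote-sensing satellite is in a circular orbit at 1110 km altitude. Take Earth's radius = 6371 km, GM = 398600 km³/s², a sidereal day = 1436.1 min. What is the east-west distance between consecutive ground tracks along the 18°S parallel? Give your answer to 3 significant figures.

Semi-major axis a = 6371 + 1110 = 7481 km. Period T = 2π√(a³/μ) = 2π√(7481³/398600) = 6439.5 s = 107.32 min.
Node shift per orbit = (6439.5/86166) × 360° = 26.90°.
Equatorial spacing = 26.90 × 111.2 km/° = 2992 km.
At 18° latitude, spacing = 2992 × cos(18°) = 2845 km.

2850 km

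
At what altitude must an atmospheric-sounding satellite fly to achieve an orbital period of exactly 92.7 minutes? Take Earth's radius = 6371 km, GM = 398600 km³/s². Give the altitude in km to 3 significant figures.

T = 92.7 min = 5562.0 s.
From T = 2π√(a³/μ): a = (μ T²/4π²)^(1/3) = (398600 × 5562.0² / 4π²)^(1/3) = 6785 km.
Altitude h = a − R = 6785 − 6371 = 414 km.

414 km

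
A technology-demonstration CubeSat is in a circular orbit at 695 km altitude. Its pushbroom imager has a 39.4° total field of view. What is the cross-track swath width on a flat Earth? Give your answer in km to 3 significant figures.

498 km

Half-angle = 39.4°/2 = 19.7°.
Swath width ≈ 2h·tan(θ/2) = 2 × 695 × tan(19.7°) = 497.7 km.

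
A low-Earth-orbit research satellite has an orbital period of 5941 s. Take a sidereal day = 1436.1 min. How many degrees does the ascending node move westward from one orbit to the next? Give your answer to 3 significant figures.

24.8°

During one orbit Earth rotates (5941.0 / 86166) × 360° = 24.82°.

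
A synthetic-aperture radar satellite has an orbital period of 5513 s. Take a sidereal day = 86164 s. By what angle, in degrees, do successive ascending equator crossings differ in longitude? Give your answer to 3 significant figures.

During one orbit Earth rotates (5513.0 / 86164) × 360° = 23.03°.

23.0°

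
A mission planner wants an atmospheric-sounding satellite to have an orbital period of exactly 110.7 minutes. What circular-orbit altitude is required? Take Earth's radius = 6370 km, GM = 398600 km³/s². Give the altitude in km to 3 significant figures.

T = 110.7 min = 6642.0 s.
From T = 2π√(a³/μ): a = (μ T²/4π²)^(1/3) = (398600 × 6642.0² / 4π²)^(1/3) = 7637 km.
Altitude h = a − R = 7637 − 6370 = 1267 km.

1270 km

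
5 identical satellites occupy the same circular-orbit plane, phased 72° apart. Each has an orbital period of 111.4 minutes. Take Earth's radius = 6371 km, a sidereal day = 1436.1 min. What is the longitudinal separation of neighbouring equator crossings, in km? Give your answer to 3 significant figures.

621 km

T = 111.4 min = 6684.0 s.
Single-satellite node shift = (6684.0/86166) × 360° = 27.93°.
With 5 satellites evenly phased, successive equator crossings are 27.93/5 = 5.585° apart.
That is 5.585 × 111.2 = 621 km at the equator.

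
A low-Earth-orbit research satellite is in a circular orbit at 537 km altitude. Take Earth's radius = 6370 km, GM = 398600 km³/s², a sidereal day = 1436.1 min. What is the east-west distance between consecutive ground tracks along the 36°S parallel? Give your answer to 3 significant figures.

Semi-major axis a = 6370 + 537 = 6907 km. Period T = 2π√(a³/μ) = 2π√(6907³/398600) = 5712.8 s = 95.21 min.
Node shift per orbit = (5712.8/86166) × 360° = 23.87°.
Equatorial spacing = 23.87 × 111.2 km/° = 2654 km.
At 36° latitude, spacing = 2654 × cos(36°) = 2147 km.

2150 km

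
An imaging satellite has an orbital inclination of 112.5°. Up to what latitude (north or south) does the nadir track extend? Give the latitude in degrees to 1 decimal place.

Retrograde orbit: the ground track reaches ±(180° − i) = ±(180 − 112.5) = ±67.5°.

67.5°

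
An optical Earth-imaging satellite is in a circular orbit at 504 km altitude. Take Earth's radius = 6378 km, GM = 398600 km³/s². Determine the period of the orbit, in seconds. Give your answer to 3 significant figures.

Semi-major axis a = 6378 + 504 = 6882 km. Period T = 2π√(a³/μ) = 2π√(6882³/398600) = 5681.8 s = 94.70 min.

5680 seconds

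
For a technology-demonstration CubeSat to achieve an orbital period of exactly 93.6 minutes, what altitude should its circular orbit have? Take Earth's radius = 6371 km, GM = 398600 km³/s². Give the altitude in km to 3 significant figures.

T = 93.6 min = 5616.0 s.
From T = 2π√(a³/μ): a = (μ T²/4π²)^(1/3) = (398600 × 5616.0² / 4π²)^(1/3) = 6829 km.
Altitude h = a − R = 6829 − 6371 = 458 km.

458 km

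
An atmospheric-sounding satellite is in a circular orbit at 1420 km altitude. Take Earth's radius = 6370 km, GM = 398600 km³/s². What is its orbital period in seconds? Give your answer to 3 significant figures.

Semi-major axis a = 6370 + 1420 = 7790 km. Period T = 2π√(a³/μ) = 2π√(7790³/398600) = 6842.5 s = 114.04 min.

6840 seconds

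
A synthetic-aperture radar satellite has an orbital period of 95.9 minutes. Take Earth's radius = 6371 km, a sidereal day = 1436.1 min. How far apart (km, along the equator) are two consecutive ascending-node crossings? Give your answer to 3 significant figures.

2670 km

T = 95.9 min = 5754.0 s.
During one orbit Earth rotates (5754.0 / 86166) × 360° = 24.04°.
At the equator that is 24.04° × (2π·6371/360) km/° = 24.04 × 111.2 = 2673 km.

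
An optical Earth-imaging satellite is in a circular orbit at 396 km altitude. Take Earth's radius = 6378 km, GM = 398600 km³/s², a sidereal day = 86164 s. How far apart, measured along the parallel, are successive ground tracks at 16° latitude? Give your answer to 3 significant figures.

Semi-major axis a = 6378 + 396 = 6774 km. Period T = 2π√(a³/μ) = 2π√(6774³/398600) = 5548.5 s = 92.48 min.
Node shift per orbit = (5548.5/86164) × 360° = 23.18°.
Equatorial spacing = 23.18 × 111.3 km/° = 2581 km.
At 16° latitude, spacing = 2581 × cos(16°) = 2481 km.

2480 km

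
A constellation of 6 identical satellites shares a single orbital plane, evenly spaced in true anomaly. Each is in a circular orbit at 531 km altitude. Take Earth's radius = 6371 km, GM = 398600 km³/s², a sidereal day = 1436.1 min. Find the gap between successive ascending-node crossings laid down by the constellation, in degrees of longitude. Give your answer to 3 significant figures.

3.97°

Semi-major axis a = 6371 + 531 = 6902 km. Period T = 2π√(a³/μ) = 2π√(6902³/398600) = 5706.6 s = 95.11 min.
Single-satellite node shift = (5706.6/86166) × 360° = 23.84°.
With 6 satellites evenly phased, successive equator crossings are 23.84/6 = 3.974° apart.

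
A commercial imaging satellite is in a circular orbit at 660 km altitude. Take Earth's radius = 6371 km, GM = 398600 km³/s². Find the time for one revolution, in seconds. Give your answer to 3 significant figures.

5870 seconds

Semi-major axis a = 6371 + 660 = 7031 km. Period T = 2π√(a³/μ) = 2π√(7031³/398600) = 5867.3 s = 97.79 min.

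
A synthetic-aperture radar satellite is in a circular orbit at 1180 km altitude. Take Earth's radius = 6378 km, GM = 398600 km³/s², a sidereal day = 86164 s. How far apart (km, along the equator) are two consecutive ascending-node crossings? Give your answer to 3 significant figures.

3040 km

Semi-major axis a = 6378 + 1180 = 7558 km. Period T = 2π√(a³/μ) = 2π√(7558³/398600) = 6539.2 s = 108.99 min.
During one orbit Earth rotates (6539.2 / 86164) × 360° = 27.32°.
At the equator that is 27.32° × (2π·6378/360) km/° = 27.32 × 111.3 = 3041 km.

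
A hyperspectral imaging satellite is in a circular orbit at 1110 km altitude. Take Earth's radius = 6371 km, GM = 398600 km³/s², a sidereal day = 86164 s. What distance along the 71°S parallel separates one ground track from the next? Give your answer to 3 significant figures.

Semi-major axis a = 6371 + 1110 = 7481 km. Period T = 2π√(a³/μ) = 2π√(7481³/398600) = 6439.5 s = 107.32 min.
Node shift per orbit = (6439.5/86164) × 360° = 26.90°.
Equatorial spacing = 26.90 × 111.2 km/° = 2992 km.
At 71° latitude, spacing = 2992 × cos(71°) = 974 km.

974 km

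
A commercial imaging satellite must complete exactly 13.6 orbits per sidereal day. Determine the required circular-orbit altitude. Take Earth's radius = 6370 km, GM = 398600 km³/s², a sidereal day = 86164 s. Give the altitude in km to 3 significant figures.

Required period T = 86164 / 13.6 = 6335.6 s.
From T = 2π√(a³/μ): a = (μ T²/4π²)^(1/3) = (398600 × 6335.6² / 4π²)^(1/3) = 7400 km.
Altitude h = a − R = 7400 − 6370 = 1030 km.

1030 km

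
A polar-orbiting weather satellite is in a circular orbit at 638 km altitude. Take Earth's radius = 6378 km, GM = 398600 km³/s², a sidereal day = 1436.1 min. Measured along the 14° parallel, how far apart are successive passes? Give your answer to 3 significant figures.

Semi-major axis a = 6378 + 638 = 7016 km. Period T = 2π√(a³/μ) = 2π√(7016³/398600) = 5848.5 s = 97.48 min.
Node shift per orbit = (5848.5/86166) × 360° = 24.43°.
Equatorial spacing = 24.43 × 111.3 km/° = 2720 km.
At 14° latitude, spacing = 2720 × cos(14°) = 2639 km.

2640 km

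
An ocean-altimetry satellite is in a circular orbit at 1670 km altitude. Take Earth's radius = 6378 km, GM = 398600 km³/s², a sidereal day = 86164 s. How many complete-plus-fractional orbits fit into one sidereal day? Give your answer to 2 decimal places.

11.99

Semi-major axis a = 6378 + 1670 = 8048 km. Period T = 2π√(a³/μ) = 2π√(8048³/398600) = 7185.3 s = 119.75 min.
Orbits per sidereal day = 86164 / 7185.3 = 11.992.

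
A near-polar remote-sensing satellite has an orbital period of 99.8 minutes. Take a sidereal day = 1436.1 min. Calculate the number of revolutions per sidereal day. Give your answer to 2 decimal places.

14.39

T = 99.8 min = 5988.0 s.
Orbits per sidereal day = 86166 / 5988.0 = 14.390.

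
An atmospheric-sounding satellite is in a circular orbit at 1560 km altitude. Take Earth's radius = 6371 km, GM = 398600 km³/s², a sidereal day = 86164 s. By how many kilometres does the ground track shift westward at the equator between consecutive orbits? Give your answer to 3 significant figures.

Semi-major axis a = 6371 + 1560 = 7931 km. Period T = 2π√(a³/μ) = 2π√(7931³/398600) = 7029.2 s = 117.15 min.
During one orbit Earth rotates (7029.2 / 86164) × 360° = 29.37°.
At the equator that is 29.37° × (2π·6371/360) km/° = 29.37 × 111.2 = 3266 km.

3270 km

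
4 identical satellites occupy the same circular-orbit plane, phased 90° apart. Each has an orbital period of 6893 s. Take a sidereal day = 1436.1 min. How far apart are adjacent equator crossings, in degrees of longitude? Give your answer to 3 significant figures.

7.20°

Single-satellite node shift = (6893.0/86166) × 360° = 28.80°.
With 4 satellites evenly phased, successive equator crossings are 28.80/4 = 7.200° apart.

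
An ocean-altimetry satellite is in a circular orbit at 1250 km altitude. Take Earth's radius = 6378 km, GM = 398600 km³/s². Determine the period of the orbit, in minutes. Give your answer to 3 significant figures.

111 min

Semi-major axis a = 6378 + 1250 = 7628 km. Period T = 2π√(a³/μ) = 2π√(7628³/398600) = 6630.2 s = 110.50 min.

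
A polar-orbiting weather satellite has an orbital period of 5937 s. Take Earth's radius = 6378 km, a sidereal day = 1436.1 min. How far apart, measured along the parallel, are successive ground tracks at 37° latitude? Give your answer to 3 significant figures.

Node shift per orbit = (5937.0/86166) × 360° = 24.80°.
Equatorial spacing = 24.80 × 111.3 km/° = 2761 km.
At 37° latitude, spacing = 2761 × cos(37°) = 2205 km.

2210 km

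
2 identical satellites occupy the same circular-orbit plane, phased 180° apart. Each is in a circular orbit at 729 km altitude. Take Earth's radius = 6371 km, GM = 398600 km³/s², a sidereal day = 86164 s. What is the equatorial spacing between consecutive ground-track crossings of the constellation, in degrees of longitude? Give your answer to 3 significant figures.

12.4°

Semi-major axis a = 6371 + 729 = 7100 km. Period T = 2π√(a³/μ) = 2π√(7100³/398600) = 5953.9 s = 99.23 min.
Single-satellite node shift = (5953.9/86164) × 360° = 24.88°.
With 2 satellites evenly phased, successive equator crossings are 24.88/2 = 12.438° apart.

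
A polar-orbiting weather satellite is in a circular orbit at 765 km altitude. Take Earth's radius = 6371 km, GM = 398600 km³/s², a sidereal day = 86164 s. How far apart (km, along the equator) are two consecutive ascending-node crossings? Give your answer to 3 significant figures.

2790 km

Semi-major axis a = 6371 + 765 = 7136 km. Period T = 2π√(a³/μ) = 2π√(7136³/398600) = 5999.2 s = 99.99 min.
During one orbit Earth rotates (5999.2 / 86164) × 360° = 25.07°.
At the equator that is 25.07° × (2π·6371/360) km/° = 25.07 × 111.2 = 2787 km.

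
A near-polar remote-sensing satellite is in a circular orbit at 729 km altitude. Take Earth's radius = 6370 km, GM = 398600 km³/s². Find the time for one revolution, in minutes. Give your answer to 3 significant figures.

Semi-major axis a = 6370 + 729 = 7099 km. Period T = 2π√(a³/μ) = 2π√(7099³/398600) = 5952.6 s = 99.21 min.

99.2 min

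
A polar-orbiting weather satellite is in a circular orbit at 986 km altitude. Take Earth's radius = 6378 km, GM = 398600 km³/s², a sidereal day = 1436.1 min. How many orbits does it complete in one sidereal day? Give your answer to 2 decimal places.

13.70

Semi-major axis a = 6378 + 986 = 7364 km. Period T = 2π√(a³/μ) = 2π√(7364³/398600) = 6289.0 s = 104.82 min.
Orbits per sidereal day = 86166 / 6289.0 = 13.701.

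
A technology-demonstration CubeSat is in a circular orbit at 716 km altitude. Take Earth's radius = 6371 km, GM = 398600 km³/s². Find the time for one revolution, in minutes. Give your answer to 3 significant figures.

Semi-major axis a = 6371 + 716 = 7087 km. Period T = 2π√(a³/μ) = 2π√(7087³/398600) = 5937.5 s = 98.96 min.

99.0 min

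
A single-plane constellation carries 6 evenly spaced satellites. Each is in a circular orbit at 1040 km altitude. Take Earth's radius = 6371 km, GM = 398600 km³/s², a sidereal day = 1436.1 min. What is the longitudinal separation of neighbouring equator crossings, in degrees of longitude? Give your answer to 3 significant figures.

Semi-major axis a = 6371 + 1040 = 7411 km. Period T = 2π√(a³/μ) = 2π√(7411³/398600) = 6349.3 s = 105.82 min.
Single-satellite node shift = (6349.3/86166) × 360° = 26.53°.
With 6 satellites evenly phased, successive equator crossings are 26.53/6 = 4.421° apart.

4.42°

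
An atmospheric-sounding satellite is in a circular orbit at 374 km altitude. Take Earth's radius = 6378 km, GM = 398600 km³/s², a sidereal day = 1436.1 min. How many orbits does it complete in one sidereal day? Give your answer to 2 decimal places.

Semi-major axis a = 6378 + 374 = 6752 km. Period T = 2π√(a³/μ) = 2π√(6752³/398600) = 5521.5 s = 92.03 min.
Orbits per sidereal day = 86166 / 5521.5 = 15.605.

15.61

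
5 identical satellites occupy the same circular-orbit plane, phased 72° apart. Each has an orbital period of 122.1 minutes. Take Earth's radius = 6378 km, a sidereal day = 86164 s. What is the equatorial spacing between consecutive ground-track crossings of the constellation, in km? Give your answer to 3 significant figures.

681 km

T = 122.1 min = 7326.0 s.
Single-satellite node shift = (7326.0/86164) × 360° = 30.61°.
With 5 satellites evenly phased, successive equator crossings are 30.61/5 = 6.122° apart.
That is 6.122 × 111.3 = 681 km at the equator.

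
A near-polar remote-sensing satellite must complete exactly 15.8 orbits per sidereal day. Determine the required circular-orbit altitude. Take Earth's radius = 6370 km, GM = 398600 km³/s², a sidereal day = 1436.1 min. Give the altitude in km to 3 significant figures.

326 km

Required period T = 86166 / 15.8 = 5453.5 s.
From T = 2π√(a³/μ): a = (μ T²/4π²)^(1/3) = (398600 × 5453.5² / 4π²)^(1/3) = 6696 km.
Altitude h = a − R = 6696 − 6370 = 326 km.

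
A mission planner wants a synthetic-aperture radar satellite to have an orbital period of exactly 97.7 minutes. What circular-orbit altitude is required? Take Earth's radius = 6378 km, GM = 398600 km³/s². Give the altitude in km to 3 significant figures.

649 km

T = 97.7 min = 5862.0 s.
From T = 2π√(a³/μ): a = (μ T²/4π²)^(1/3) = (398600 × 5862.0² / 4π²)^(1/3) = 7027 km.
Altitude h = a − R = 7027 − 6378 = 649 km.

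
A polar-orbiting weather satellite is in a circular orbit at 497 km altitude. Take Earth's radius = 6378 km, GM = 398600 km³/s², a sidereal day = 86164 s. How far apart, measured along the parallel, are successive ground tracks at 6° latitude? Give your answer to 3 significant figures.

Semi-major axis a = 6378 + 497 = 6875 km. Period T = 2π√(a³/μ) = 2π√(6875³/398600) = 5673.1 s = 94.55 min.
Node shift per orbit = (5673.1/86164) × 360° = 23.70°.
Equatorial spacing = 23.70 × 111.3 km/° = 2639 km.
At 6° latitude, spacing = 2639 × cos(6°) = 2624 km.

2620 km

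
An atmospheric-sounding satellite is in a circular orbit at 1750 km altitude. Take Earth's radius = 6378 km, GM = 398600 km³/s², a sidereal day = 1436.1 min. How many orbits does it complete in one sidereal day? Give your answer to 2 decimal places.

Semi-major axis a = 6378 + 1750 = 8128 km. Period T = 2π√(a³/μ) = 2π√(8128³/398600) = 7292.7 s = 121.54 min.
Orbits per sidereal day = 86166 / 7292.7 = 11.815.

11.82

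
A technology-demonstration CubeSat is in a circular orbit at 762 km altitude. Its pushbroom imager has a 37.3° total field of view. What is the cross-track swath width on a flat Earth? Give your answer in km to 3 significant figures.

Half-angle = 37.3°/2 = 18.65°.
Swath width ≈ 2h·tan(θ/2) = 2 × 762 × tan(18.65°) = 514.4 km.

514 km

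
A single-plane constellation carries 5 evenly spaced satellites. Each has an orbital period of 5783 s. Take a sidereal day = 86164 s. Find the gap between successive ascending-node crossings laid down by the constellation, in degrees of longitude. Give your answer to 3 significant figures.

4.83°

Single-satellite node shift = (5783.0/86164) × 360° = 24.16°.
With 5 satellites evenly phased, successive equator crossings are 24.16/5 = 4.832° apart.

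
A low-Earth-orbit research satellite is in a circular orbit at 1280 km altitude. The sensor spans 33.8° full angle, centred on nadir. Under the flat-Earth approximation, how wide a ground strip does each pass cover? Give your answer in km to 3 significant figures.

778 km

Half-angle = 33.8°/2 = 16.9°.
Swath width ≈ 2h·tan(θ/2) = 2 × 1280 × tan(16.9°) = 777.8 km.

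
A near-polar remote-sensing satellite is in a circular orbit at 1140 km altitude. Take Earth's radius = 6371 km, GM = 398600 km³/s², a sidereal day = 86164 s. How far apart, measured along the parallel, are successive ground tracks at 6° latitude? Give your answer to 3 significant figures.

2990 km

Semi-major axis a = 6371 + 1140 = 7511 km. Period T = 2π√(a³/μ) = 2π√(7511³/398600) = 6478.3 s = 107.97 min.
Node shift per orbit = (6478.3/86164) × 360° = 27.07°.
Equatorial spacing = 27.07 × 111.2 km/° = 3010 km.
At 6° latitude, spacing = 3010 × cos(6°) = 2993 km.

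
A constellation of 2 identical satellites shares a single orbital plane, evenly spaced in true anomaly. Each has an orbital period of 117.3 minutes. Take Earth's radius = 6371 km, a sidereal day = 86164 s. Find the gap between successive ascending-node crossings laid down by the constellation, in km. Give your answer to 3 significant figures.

1630 km

T = 117.3 min = 7038.0 s.
Single-satellite node shift = (7038.0/86164) × 360° = 29.41°.
With 2 satellites evenly phased, successive equator crossings are 29.41/2 = 14.703° apart.
That is 14.703 × 111.2 = 1635 km at the equator.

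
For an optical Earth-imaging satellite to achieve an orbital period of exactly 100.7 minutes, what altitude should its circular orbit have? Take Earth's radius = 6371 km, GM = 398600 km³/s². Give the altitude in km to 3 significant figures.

T = 100.7 min = 6042.0 s.
From T = 2π√(a³/μ): a = (μ T²/4π²)^(1/3) = (398600 × 6042.0² / 4π²)^(1/3) = 7170 km.
Altitude h = a − R = 7170 − 6371 = 799 km.

799 km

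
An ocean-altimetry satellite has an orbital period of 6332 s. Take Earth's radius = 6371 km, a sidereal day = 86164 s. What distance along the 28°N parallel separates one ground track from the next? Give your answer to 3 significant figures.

2600 km

Node shift per orbit = (6332.0/86164) × 360° = 26.46°.
Equatorial spacing = 26.46 × 111.2 km/° = 2942 km.
At 28° latitude, spacing = 2942 × cos(28°) = 2597 km.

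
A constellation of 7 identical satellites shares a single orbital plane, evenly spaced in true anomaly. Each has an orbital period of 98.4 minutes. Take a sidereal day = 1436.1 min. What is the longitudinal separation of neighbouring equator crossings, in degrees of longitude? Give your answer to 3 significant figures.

3.52°

T = 98.4 min = 5904.0 s.
Single-satellite node shift = (5904.0/86166) × 360° = 24.67°.
With 7 satellites evenly phased, successive equator crossings are 24.67/7 = 3.524° apart.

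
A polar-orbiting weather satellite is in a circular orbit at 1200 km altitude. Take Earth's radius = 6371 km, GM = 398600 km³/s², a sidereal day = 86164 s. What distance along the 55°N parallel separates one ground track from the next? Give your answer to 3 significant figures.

Semi-major axis a = 6371 + 1200 = 7571 km. Period T = 2π√(a³/μ) = 2π√(7571³/398600) = 6556.0 s = 109.27 min.
Node shift per orbit = (6556.0/86164) × 360° = 27.39°.
Equatorial spacing = 27.39 × 111.2 km/° = 3046 km.
At 55° latitude, spacing = 3046 × cos(55°) = 1747 km.

1750 km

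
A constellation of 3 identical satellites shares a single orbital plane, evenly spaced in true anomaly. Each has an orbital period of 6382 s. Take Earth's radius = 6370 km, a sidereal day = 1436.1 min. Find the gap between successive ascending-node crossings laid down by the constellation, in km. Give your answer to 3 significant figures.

Single-satellite node shift = (6382.0/86166) × 360° = 26.66°.
With 3 satellites evenly phased, successive equator crossings are 26.66/3 = 8.888° apart.
That is 8.888 × 111.2 = 988 km at the equator.

988 km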